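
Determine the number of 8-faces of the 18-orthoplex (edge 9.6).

Number of 8-faces = 2^(8+1) · C(18,8+1) = 512 · 48620 = 24893440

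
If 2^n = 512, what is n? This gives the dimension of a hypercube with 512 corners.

n = log_2(512) = 9.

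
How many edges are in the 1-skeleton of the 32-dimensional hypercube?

The 32-cube has n·2^(n-1) = 32·2^31 = 32·2147483648 = 68719476736 edges.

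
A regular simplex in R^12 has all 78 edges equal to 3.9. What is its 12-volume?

V_12 = √(13) · 3.9^12 / (12! · 2^(12/2)) ≈ 0.00145623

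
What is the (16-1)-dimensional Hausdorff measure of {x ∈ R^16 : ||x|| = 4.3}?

S = n·V_n(r)/r = 16·V_16(4.3)/4.3 (volume-to-surface relation), giving 1.19626e+10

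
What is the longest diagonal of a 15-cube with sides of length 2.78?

d = √(2.78² + 2.78² + ... + 2.78²) [15 terms] = √(15·2.78²) = 2.78√15 ≈ 10.7669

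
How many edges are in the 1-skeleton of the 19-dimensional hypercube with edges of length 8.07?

An n-cube has n·2^(n-1) edges. With n = 19: 19·262144 = 4980736.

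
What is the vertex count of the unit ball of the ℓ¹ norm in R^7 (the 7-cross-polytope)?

Number of vertices = 2n = 14.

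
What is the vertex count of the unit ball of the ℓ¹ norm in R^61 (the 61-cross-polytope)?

Number of vertices = 2n = 122.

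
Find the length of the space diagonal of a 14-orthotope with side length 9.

d = √(9² + 9² + ... + 9²) [14 terms] = √(14·9²) = 9√14 ≈ 33.6749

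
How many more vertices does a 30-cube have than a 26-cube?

The 30-cube has 2^30 = 1073741824 vertices. The 26-cube has 2^26 = 67108864 vertices. Difference: 1073741824 - 67108864 = 1006632960.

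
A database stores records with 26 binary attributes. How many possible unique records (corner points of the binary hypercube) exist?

An n-cube has 2^n vertices; for n = 26 that is 2^26 = 67108864.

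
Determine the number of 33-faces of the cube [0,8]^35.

An n-cube has C(n,k)·2^(n-k) k-faces. Here C(35,33)·2^2 = 595·4 = 2380.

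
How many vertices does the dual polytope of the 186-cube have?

An n-cross-polytope has 2n vertices; here n = 186, giving 372.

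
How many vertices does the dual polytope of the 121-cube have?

The vertices are ±e_1, ..., ±e_121, so there are 2·121 = 242.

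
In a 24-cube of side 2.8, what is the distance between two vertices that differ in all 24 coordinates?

Diagonal = √24 · 2.8 ≈ 13.7171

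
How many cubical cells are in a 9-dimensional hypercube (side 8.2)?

An n-cube has C(n,k)·2^(n-k) k-faces. Here C(9,3)·2^6 = 84·64 = 5376.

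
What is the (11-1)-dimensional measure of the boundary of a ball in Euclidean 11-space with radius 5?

S = n·V_n(r)/r = 11·V_11(5)/5 (volume-to-surface relation), giving 125000000·π^5/189 ≈ 2.02394e+08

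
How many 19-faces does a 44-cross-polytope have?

An n-cross-polytope has 2^(k+1)·C(n,k+1) k-faces. Here 2^20·C(44,20) = 1048576·1761039350070 = 1846583597539000320.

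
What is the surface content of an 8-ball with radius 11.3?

|∂B_8(11.3)| ≈ 7.63884e+08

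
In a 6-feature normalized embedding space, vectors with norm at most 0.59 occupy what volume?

The n-ball volume is π^(n/2)·r^n/Γ(n/2+1). With n=6, r=0.59: V ≈ 0.217977.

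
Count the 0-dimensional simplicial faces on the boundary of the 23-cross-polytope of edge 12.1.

An n-cross-polytope has 2^(k+1)·C(n,k+1) k-faces. Here 2^1·C(23,1) = 2·23 = 46.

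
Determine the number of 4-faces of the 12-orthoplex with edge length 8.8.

f_4(12-orthoplex) = 2^5 · (12 choose 5) = 25344.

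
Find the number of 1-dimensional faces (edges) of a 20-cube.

Number of 1-faces = C(20,1)·2^(20-1) = 20·524288 = 10485760.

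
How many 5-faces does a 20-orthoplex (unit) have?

Each 5-face is the convex hull of 6 vertices, one chosen as ±e_i from each of 6 distinct axes: 2^6·C(20,6) = 2480640.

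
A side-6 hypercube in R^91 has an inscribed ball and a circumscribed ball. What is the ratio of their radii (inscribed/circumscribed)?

Ratio = (s/2)/(s√91/2) = 91^(-1/2) ≈ 0.104828.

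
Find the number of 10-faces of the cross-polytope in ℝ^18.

Number of 10-faces = 2^(10+1) · C(18,10+1) = 2048 · 31824 = 65175552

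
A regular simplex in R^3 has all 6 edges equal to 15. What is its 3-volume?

Volume = (√2/12) · 15³ = 397.748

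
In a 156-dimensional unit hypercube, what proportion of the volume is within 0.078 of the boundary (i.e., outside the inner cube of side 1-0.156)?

1 - (1 - 2·0.078)^156 = 1 - 0.844^156 ≈ 1 - 3.232e-12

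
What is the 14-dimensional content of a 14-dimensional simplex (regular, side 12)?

Volume = 12^14 · √(15/2^14) / 14! ≈ 445.62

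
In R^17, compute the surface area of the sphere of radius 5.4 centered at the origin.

The surface area of an n-ball is 2π^(n/2) r^(n-1) / Γ(n/2). For n=17, r=5.4: 1.25288e+12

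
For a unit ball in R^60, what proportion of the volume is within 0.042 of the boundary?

V(inner)/V(outer) = ((1-0.042)/1)^60 ≈ 0.0762, so the shell fraction is 0.923804.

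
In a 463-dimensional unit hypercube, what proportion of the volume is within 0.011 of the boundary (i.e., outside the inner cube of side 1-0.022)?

The inner cube has side 1-2·0.011 = 0.978 and volume (0.978)^463 ≈ 3.364e-05, so the shell holds 0.999966 of the volume.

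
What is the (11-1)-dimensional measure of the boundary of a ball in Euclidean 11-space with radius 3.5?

The surface area of an n-ball is 2π^(n/2) r^(n-1) / Γ(n/2). For n=11, r=3.5: 40353607·π^5/2160 ≈ 5.71713e+06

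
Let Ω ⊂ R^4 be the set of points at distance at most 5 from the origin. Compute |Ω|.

Volume = π^{4/2}·(5)^4/Γ(3) = 625·π^2/2 ≈ 3084.25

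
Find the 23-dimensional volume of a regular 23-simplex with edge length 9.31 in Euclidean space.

V_23 = √(24) · 9.31^23 / (23! · 2^(23/2)) ≈ 0.0012636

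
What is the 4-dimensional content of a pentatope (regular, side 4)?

For a regular n-simplex with edge a, V = (a^n / n!)·√((n+1)/2^n). With a=4, n=4: V ≈ 5.96285.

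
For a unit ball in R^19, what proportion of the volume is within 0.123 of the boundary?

1 - (1-0.123)^19 ≈ 0.917398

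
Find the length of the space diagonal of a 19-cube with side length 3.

||(3,3,...,3)|| = √(19)·3 ≈ 13.0767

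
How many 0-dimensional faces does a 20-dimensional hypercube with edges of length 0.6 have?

Choose 0 of 20 axes to span the face (C(20,0) = 1 way), then fix each of the remaining 20 coordinates at one of its two extreme values (2^20 = 1048576 ways): 1·1048576 = 1048576.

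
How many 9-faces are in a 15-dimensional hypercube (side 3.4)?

Number of 9-faces = C(15,9) · 2^(15-9) = 5005 · 64 = 320320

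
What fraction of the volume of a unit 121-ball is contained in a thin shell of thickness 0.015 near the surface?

V(inner)/V(outer) = ((1-0.015)/1)^121 ≈ 0.1606, so the shell fraction is 0.839386.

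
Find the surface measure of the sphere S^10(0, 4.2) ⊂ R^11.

The surface area of an n-ball is 2π^(n/2) r^(n-1) / Γ(n/2). For n=11, r=4.2: 3.5399e+07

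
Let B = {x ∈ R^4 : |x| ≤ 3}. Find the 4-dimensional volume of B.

V_4(3) = π^(4/2) · (3)^4 / Γ(4/2 + 1) = 81·π^2/2 ≈ 399.719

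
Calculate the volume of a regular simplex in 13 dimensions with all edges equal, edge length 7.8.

V_13 = √(14) · 7.8^13 / (13! · 2^(13/2)) ≈ 2.62614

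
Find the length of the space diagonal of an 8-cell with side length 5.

The space diagonal of an n-cube of side s is s√n. Here 5·√4 = 10.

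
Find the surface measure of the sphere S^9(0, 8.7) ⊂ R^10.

|∂B_10(8.7)| ≈ 7.28184e+09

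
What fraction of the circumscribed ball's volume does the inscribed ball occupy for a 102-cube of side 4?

V_in / V_out = (r_in/r_out)^102 = (1/√102)^102 = 102^(-102/2) ≈ 3.64243e-103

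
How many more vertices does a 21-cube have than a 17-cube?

The 21-cube has 2^21 = 2097152 vertices. The 17-cube has 2^17 = 131072 vertices. Difference: 2097152 - 131072 = 1966080.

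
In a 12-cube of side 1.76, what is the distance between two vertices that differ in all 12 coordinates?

The space diagonal of an n-cube of side s is s√n. Here 1.76·√12 ≈ 6.09682.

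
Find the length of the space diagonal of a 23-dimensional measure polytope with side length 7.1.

d = √(7.1² + 7.1² + ... + 7.1²) [23 terms] = √(23·7.1²) = 7.1√23 ≈ 34.0504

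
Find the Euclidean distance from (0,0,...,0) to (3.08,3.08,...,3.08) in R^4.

Diagonal = √4 · 3.08 = 6.16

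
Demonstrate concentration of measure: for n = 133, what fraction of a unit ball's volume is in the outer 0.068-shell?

1 - (1-0.068)^133 ≈ 0.999914 ≈ 99.9914%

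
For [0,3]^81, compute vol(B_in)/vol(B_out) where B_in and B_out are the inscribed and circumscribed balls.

V_in/V_out = n^(-n/2) = 81^(-81/2) ≈ 5.08577e-78.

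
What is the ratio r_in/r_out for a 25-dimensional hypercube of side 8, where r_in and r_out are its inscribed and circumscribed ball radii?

r_in = 8/2 (half the side); r_out = 8√25/2 (half the diagonal). Ratio = 1/√25 ≈ 0.2.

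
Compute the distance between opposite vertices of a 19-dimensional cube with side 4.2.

d = √(4.2² + 4.2² + ... + 4.2²) [19 terms] = √(19·4.2²) = 4.2√19 ≈ 18.3074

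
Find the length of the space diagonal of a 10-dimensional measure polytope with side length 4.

Diagonal = √10 · 4 ≈ 12.6491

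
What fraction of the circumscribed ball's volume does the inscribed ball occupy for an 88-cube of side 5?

V_in/V_out = n^(-n/2) = 88^(-88/2) ≈ 2.7718e-86.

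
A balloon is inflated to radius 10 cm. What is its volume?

Volume = π^{3/2}·(10)^3/Γ(5/2) = 4000·π/3 ≈ 4188.79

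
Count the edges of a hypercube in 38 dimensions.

An n-cube has n·2^(n-1) edges. With n = 38: 38·137438953472 = 5222680231936.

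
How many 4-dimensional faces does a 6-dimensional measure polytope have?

Choose 4 of 6 axes to span the face (C(6,4) = 15 ways), then fix each of the remaining 2 coordinates at one of its two extreme values (2^2 = 4 ways): 15·4 = 60.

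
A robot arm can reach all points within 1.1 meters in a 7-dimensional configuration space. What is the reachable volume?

The n-ball volume is π^(n/2)·r^n/Γ(n/2+1). With n=7, r=1.1: V ≈ 9.20723.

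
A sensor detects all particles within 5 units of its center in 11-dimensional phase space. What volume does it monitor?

V_11(5) = π^(11/2) · (5)^11 / Γ(11/2 + 1) = 625000000·π^5/2079 ≈ 9.19973e+07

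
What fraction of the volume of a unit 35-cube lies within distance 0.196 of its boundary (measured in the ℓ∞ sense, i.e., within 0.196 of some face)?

The inner cube has side 1-2·0.196 = 0.608 and volume (0.608)^35 ≈ 2.733e-08, so the shell holds 0.9999999727 of the volume.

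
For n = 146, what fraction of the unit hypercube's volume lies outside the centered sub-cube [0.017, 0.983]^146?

The inner cube has side 1-2·0.017 = 0.966 and volume (0.966)^146 ≈ 0.006407, so the shell holds 0.993593 of the volume.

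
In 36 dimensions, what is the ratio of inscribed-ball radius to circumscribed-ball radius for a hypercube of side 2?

r_in / r_out = (2/2) / (2√36/2) = 1/√36 ≈ 0.166667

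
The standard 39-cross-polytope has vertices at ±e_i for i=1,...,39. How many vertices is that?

The vertices are ±e_1, ..., ±e_39, so there are 2·39 = 78.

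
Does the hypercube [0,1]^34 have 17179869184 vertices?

True. The 34-cube has 2^34 = 17179869184 vertices.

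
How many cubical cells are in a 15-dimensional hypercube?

Number of 3-faces = C(15,3) · 2^(15-3) = 455 · 4096 = 1863680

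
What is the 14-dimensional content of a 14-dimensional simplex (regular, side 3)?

V = (3^14 / 14!) · √((14+1) / 2^14) ≈ 1.66006e-06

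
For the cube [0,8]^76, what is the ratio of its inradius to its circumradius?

For an n-cube of any side s, the inradius is s/2 and the circumradius is s√n/2, so the ratio is 1/√76 ≈ 0.114708.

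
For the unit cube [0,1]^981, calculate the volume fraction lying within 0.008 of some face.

Shell fraction = 1 - (1-0.016)^981 ≈ 0.9999998657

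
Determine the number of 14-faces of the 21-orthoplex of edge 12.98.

Number of 14-faces = 2^(14+1) · C(21,14+1) = 32768 · 54264 = 1778122752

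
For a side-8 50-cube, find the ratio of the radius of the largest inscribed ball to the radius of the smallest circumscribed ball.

r_in / r_out = (8/2) / (8√50/2) = 1/√50 ≈ 0.141421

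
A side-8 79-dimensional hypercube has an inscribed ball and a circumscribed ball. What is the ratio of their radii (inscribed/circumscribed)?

r_in = 8/2 (half the side); r_out = 8√79/2 (half the diagonal). Ratio = 1/√79 ≈ 0.112509.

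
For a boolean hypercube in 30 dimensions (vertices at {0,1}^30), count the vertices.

Number of vertices = 2^30 = 1073741824.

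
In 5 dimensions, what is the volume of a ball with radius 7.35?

V_5(7.35) = π^(5/2) · (7.35)^5 / Γ(5/2 + 1) ≈ 112911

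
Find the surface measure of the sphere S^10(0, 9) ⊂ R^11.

S = n·V_n(r)/r = 11·V_11(9)/9 (volume-to-surface relation), giving 8264970432·π^5/35 ≈ 7.22641e+10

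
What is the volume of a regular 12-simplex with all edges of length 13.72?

For a regular n-simplex with edge a, V = (a^n / n!)·√((n+1)/2^n). With a=13.72, n=12: V ≈ 5232.44.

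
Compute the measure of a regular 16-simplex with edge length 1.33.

For a regular n-simplex with edge a, V = (a^n / n!)·√((n+1)/2^n). With a=1.33, n=16: V ≈ 7.37889e-14.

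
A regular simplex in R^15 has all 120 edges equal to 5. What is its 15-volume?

V_15 = √(16) · 5^15 / (15! · 2^(15/2)) ≈ 0.000515686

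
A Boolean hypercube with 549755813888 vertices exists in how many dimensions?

n = log_2(549755813888) = 39.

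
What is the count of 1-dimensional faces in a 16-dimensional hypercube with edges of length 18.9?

An n-cube has C(n,k)·2^(n-k) k-faces. Here C(16,1)·2^15 = 16·32768 = 524288.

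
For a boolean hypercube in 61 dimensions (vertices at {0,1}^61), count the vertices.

Number of vertices = 2^61 = 2305843009213693952.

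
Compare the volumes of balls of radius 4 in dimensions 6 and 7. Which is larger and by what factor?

V_6(4) ≈ 21167, V_7(4) ≈ 77410.6. The 7-ball is larger by a factor of 3.657.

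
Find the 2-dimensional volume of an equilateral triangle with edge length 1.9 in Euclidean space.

Area = (√3/4) · 1.9² = 1.56318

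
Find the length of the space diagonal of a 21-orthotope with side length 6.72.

||(6.72,6.72,...,6.72)|| = √(21)·6.72 ≈ 30.7949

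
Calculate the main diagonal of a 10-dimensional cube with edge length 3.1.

The space diagonal of an n-cube of side s is s√n. Here 3.1·√10 ≈ 9.80306.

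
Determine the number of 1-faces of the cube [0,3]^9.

Number of 1-faces = C(9,1) · 2^(9-1) = 9 · 256 = 2304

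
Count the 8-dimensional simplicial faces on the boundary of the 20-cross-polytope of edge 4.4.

Number of 8-faces = 2^(8+1) · C(20,8+1) = 512 · 167960 = 85995520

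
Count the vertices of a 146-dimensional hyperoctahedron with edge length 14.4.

An n-cross-polytope has 2n vertices; here n = 146, giving 292.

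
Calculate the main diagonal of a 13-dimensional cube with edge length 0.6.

d = √(0.6² + 0.6² + ... + 0.6²) [13 terms] = √(13·0.6²) = 0.6√13 ≈ 2.16333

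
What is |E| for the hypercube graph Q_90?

An n-cube has n·2^(n-1) edges. With n = 90: 90·618970019642690137449562112 = 55707301767842112370460590080.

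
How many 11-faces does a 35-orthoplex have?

f_11(35-orthoplex) = 2^12 · (35 choose 12) = 3417914572800.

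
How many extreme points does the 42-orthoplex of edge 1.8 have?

The 42-dimensional cross-polytope has 2n = 2·42 = 84 vertices.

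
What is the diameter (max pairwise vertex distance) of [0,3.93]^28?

Diagonal = √28 · 3.93 ≈ 20.7956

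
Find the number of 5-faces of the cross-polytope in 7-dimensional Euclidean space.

An n-cross-polytope has 2^(k+1)·C(n,k+1) k-faces. Here 2^6·C(7,6) = 64·7 = 448.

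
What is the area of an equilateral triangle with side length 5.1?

Area = (√3/4) · 5.1² = 11.2627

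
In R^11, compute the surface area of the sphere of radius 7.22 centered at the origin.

S = n·V_n(r)/r = 11·V_11(7.22)/7.22 (volume-to-surface relation), giving 7.97755e+09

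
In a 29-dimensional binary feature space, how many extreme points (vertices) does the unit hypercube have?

Each vertex is a binary string of length 29, so there are 2^29 = 536870912.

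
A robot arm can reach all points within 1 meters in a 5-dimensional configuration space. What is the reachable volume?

Volume = π^{5/2}·(1)^5/Γ(7/2) = 8·π^2/15 ≈ 5.26379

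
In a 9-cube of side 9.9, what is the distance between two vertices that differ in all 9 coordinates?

d = √(9.9² + 9.9² + ... + 9.9²) [9 terms] = √(9·9.9²) = 9.9√9 = 29.7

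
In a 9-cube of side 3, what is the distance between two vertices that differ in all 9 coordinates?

d = √(3² + 3² + ... + 3²) [9 terms] = √(9·3²) = 3√9 = 9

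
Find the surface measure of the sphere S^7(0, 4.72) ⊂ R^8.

S_8(4.72) = 2·π^(8/2)·(4.72)^7 / Γ(8/2) ≈ 1.69462e+06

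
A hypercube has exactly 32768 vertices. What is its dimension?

n = log_2(32768) = 15.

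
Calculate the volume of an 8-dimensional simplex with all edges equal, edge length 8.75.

V_8 = √(9) · 8.75^8 / (8! · 2^(8/2)) ≈ 159.788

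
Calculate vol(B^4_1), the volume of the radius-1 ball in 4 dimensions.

Volume = π^{4/2}·(1)^4/Γ(3) = π^2/2 ≈ 4.9348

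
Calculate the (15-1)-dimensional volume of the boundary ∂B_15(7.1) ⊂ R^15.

|∂B_15(7.1)| ≈ 4.73302e+12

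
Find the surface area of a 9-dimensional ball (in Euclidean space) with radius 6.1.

The surface area of an n-ball is 2π^(n/2) r^(n-1) / Γ(n/2). For n=9, r=6.1: 5.69113e+07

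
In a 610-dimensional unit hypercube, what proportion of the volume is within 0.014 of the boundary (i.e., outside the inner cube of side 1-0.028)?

1 - (1 - 2·0.014)^610 = 1 - 0.972^610 ≈ 0.99999997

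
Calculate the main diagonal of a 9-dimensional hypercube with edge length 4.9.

The space diagonal of an n-cube of side s is s√n. Here 4.9·√9 = 14.7.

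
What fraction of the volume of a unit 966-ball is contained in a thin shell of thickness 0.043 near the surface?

Shell fraction = 1 - (1-0.043)^966 ≈ 1 - 3.639e-19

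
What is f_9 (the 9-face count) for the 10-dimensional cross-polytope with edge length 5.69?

Each 9-face is the convex hull of 10 vertices, one chosen as ±e_i from each of 10 distinct axes: 2^10·C(10,10) = 1024.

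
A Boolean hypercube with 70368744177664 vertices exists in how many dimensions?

n = log_2(70368744177664) = 46.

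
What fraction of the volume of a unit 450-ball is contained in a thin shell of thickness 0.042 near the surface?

1 - (1-0.042)^450 ≈ 0.9999999959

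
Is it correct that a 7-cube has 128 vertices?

True. The 7-cube has 2^7 = 128 vertices.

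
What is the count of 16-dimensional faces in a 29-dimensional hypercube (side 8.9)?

An n-cube has C(n,k)·2^(n-k) k-faces. Here C(29,16)·2^13 = 67863915·8192 = 555941191680.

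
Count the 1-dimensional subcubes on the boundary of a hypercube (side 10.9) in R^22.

f_1(22-cube) = (22 choose 1) · 2^21 = 46137344.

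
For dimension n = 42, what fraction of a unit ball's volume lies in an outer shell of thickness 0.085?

1 - (1-0.085)^42 ≈ 0.976029 ≈ 97.60%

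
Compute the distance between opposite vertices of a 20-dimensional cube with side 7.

Diagonal = √20 · 7 ≈ 31.305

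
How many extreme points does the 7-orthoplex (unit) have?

Number of vertices = 2n = 14.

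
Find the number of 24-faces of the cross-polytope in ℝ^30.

Each 24-face is the convex hull of 25 vertices, one chosen as ±e_i from each of 25 distinct axes: 2^25·C(30,25) = 4781707886592.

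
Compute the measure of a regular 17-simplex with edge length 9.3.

Volume = 9.3^17 · √(18/2^17) / 17! ≈ 0.959451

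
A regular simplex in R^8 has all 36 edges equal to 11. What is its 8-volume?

For a regular n-simplex with edge a, V = (a^n / n!)·√((n+1)/2^n). With a=11, n=8: V ≈ 996.833.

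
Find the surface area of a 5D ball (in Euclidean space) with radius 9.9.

|∂B_5(9.9)| ≈ 252819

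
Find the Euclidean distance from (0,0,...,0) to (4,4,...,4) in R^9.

||(4,4,...,4)|| = √(9)·4 = 12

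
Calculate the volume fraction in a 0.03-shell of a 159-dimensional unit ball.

1 - (1-0.03)^159 ≈ 0.992117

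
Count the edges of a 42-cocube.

Number of 1-faces = 2^(1+1) · C(42,1+1) = 4 · 861 = 3444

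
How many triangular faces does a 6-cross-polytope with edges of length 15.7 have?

Each 2-face is the convex hull of 3 vertices, one chosen as ±e_i from each of 3 distinct axes: 2^3·C(6,3) = 160.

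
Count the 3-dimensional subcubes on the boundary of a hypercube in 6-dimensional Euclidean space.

Number of 3-faces = C(6,3) · 2^(6-3) = 20 · 8 = 160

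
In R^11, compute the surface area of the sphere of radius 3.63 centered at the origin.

The surface area of an n-ball is 2π^(n/2) r^(n-1) / Γ(n/2). For n=11, r=3.63: 8.23311e+06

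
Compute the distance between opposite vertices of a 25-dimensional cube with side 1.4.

The space diagonal of an n-cube of side s is s√n. Here 1.4·√25 = 7.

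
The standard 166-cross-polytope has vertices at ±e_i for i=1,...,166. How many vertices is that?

The 166-dimensional cross-polytope has 2n = 2·166 = 332 vertices.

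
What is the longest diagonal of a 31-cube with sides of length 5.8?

The space diagonal of an n-cube of side s is s√n. Here 5.8·√31 ≈ 32.293.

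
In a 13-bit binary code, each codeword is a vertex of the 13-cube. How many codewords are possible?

Each vertex is a binary string of length 13, so there are 2^13 = 8192.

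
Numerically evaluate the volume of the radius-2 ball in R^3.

V = 32·π/3 ≈ 33.5103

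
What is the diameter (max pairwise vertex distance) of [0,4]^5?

||(4,4,...,4)|| = √(5)·4 ≈ 8.94427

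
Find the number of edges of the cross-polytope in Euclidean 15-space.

An n-cross-polytope has 2^(k+1)·C(n,k+1) k-faces. Here 2^2·C(15,2) = 4·105 = 420.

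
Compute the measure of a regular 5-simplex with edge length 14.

V = (14^5 / 5!) · √((5+1) / 2^5) ≈ 1940.71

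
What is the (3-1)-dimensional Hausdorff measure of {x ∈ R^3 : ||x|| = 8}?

The surface area of an n-ball is 2π^(n/2) r^(n-1) / Γ(n/2). For n=3, r=8: 4πr² = 4π·(8)² ≈ 804.248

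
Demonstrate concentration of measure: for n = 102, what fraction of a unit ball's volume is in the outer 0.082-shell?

1 - (1-0.082)^102 ≈ 0.999838 ≈ 99.9838%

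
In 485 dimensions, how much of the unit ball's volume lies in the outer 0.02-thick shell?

Shell fraction = 1 - (1-0.02)^485 ≈ 0.999944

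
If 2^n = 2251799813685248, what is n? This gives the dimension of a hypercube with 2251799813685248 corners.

The n-cube has 2^n vertices, and 2251799813685248 = 2^51, so n = 51.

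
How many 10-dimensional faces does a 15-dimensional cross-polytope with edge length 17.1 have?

f_10(15-orthoplex) = 2^11 · (15 choose 11) = 2795520.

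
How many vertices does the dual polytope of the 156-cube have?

The vertices are ±e_1, ..., ±e_156, so there are 2·156 = 312.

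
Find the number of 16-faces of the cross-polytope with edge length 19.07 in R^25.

Each 16-face is the convex hull of 17 vertices, one chosen as ±e_i from each of 17 distinct axes: 2^17·C(25,17) = 141764198400.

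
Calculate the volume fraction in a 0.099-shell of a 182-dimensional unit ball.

Shell fraction = 1 - (1-0.099)^182 ≈ 0.9999999942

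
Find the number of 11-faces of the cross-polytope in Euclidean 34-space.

f_11(34-orthoplex) = 2^12 · (34 choose 12) = 2246058147840.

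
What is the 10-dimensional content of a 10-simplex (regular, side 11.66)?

For a regular n-simplex with edge a, V = (a^n / n!)·√((n+1)/2^n). With a=11.66, n=10: V ≈ 1326.69.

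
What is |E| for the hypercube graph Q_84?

Number of 1-faces = C(84,1)·2^(84-1) = 84·9671406556917033397649408 = 812398150781030805402550272.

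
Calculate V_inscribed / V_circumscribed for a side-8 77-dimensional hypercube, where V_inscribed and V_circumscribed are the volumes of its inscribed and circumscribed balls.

The radii are 8/2 and 8√77/2, so the volume ratio is (1/√77)^77 = 77^{-77/2} ≈ 2.34481e-73.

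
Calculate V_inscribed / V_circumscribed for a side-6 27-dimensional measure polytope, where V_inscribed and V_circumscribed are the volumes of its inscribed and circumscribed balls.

Volume scales as r^n, and r_in/r_out = 1/√27, giving (1/√27)^27 ≈ 4.74886e-20.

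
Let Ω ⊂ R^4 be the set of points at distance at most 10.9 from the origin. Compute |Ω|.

The n-ball volume is π^(n/2)·r^n/Γ(n/2+1). With n=4, r=10.9: V ≈ 69658.8.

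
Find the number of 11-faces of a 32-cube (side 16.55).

Choose 11 of 32 axes to span the face (C(32,11) = 129024480 ways), then fix each of the remaining 21 coordinates at one of its two extreme values (2^21 = 2097152 ways): 129024480·2097152 = 270583946280960.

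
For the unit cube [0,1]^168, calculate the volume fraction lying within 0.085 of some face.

1 - (1 - 2·0.085)^168 = 1 - 0.83^168 ≈ 1 - 2.542e-14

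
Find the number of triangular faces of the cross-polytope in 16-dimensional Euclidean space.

An n-cross-polytope has 2^(k+1)·C(n,k+1) k-faces. Here 2^3·C(16,3) = 8·560 = 4480.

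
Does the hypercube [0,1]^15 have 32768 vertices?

True. The 15-cube has 2^15 = 32768 vertices.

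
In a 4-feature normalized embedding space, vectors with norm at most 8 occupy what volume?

V_4(8) = π^(4/2) · (8)^4 / Γ(4/2 + 1) = 2048·π^2 ≈ 20212.9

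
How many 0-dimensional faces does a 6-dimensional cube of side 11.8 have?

Choose 0 of 6 axes to span the face (C(6,0) = 1 way), then fix each of the remaining 6 coordinates at one of its two extreme values (2^6 = 64 ways): 1·64 = 64.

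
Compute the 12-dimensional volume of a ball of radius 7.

The n-ball volume is π^(n/2)·r^n/Γ(n/2+1). With n=12, r=7: V = 13841287201·π^6/720 ≈ 1.84818e+10.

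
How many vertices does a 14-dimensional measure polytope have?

The 14-cube has 2^14 = 16384 vertices.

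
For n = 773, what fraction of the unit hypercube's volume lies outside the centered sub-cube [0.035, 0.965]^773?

The inner cube has side 1-2·0.035 = 0.93 and volume (0.93)^773 ≈ 4.338e-25, so the shell holds 1 - 4.338e-25 of the volume.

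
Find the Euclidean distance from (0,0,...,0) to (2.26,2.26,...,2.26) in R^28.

d = √(2.26² + 2.26² + ... + 2.26²) [28 terms] = √(28·2.26²) = 2.26√28 ≈ 11.9588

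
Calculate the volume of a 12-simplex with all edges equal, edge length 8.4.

V = (8.4^12 / 12!) · √((12+1) / 2^12) ≈ 14.5146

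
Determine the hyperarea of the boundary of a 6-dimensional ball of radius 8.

S_6(8) = 2·π^(6/2)·(8)^5 / Γ(6/2) = 32768·π^3 ≈ 1.01601e+06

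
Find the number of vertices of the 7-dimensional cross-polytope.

The 7-dimensional cross-polytope has 2n = 2·7 = 14 vertices.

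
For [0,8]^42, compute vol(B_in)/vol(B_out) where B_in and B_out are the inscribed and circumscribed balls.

The radii are 8/2 and 8√42/2, so the volume ratio is (1/√42)^42 = 42^{-42/2} ≈ 8.1614e-35.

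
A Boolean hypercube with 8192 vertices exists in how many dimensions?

2^n = 8192 ⇒ n = log_2(8192) = 13.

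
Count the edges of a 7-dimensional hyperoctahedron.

Number of 1-faces = 2^(1+1) · C(7,1+1) = 4 · 21 = 84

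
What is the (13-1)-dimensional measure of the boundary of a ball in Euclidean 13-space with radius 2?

|∂B_13(2)| = 524288·π^6/10395 ≈ 48489.2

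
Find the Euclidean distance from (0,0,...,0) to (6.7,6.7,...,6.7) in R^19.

The space diagonal of an n-cube of side s is s√n. Here 6.7·√19 ≈ 29.2046.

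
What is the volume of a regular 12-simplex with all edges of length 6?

V = (6^12 / 12!) · √((12+1) / 2^12) ≈ 0.256018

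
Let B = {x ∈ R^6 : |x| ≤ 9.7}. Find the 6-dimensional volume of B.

The n-ball volume is π^(n/2)·r^n/Γ(n/2+1). With n=6, r=9.7: V ≈ 4.30456e+06.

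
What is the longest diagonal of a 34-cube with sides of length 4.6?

Diagonal = √34 · 4.6 ≈ 26.8224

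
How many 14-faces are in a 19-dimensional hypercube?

Choose 14 of 19 axes to span the face (C(19,14) = 11628 ways), then fix each of the remaining 5 coordinates at one of its two extreme values (2^5 = 32 ways): 11628·32 = 372096.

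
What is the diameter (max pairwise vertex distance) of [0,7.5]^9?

The space diagonal of an n-cube of side s is s√n. Here 7.5·√9 = 22.5.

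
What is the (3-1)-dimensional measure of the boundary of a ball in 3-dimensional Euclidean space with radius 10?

The surface area of an n-ball is 2π^(n/2) r^(n-1) / Γ(n/2). For n=3, r=10: 4πr² = 4π·(10)² ≈ 1256.64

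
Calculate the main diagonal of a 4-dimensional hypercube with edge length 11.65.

Diagonal = √4 · 11.65 = 23.3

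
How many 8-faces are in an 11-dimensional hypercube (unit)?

f_8(11-cube) = (11 choose 8) · 2^3 = 1320.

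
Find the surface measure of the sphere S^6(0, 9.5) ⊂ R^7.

S = n·V_n(r)/r = 7·V_7(9.5)/9.5 (volume-to-surface relation), giving 47045881·π^3/60 ≈ 2.4312e+07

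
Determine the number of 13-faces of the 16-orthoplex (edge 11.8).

An n-cross-polytope has 2^(k+1)·C(n,k+1) k-faces. Here 2^14·C(16,14) = 16384·120 = 1966080.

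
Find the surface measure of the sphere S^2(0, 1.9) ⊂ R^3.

S_3(1.9) = 2·π^(3/2)·(1.9)^2 / Γ(3/2) = 4πr² = 4π·(1.9)² ≈ 45.3646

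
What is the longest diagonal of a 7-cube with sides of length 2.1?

d = √(2.1² + 2.1² + ... + 2.1²) [7 terms] = √(7·2.1²) = 2.1√7 ≈ 5.55608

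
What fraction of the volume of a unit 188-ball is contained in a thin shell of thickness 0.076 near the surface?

V(inner)/V(outer) = ((1-0.076)/1)^188 ≈ 3.518e-07, so the shell fraction is 0.9999996482.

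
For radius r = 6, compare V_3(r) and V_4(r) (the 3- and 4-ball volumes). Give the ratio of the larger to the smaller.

V_3(6) ≈ 904.779, V_4(6) ≈ 6395.5. The 4-ball is larger by a factor of 7.069.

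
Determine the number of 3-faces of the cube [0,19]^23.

Number of 3-faces = C(23,3) · 2^(23-3) = 1771 · 1048576 = 1857028096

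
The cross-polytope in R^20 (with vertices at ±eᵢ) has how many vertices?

An n-cross-polytope has 2n vertices; here n = 20, giving 40.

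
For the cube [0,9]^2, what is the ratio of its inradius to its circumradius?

r_in / r_out = (9/2) / (9√2/2) = 1/√2 ≈ 0.707107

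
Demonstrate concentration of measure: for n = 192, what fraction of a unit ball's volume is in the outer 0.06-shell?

1 - (1-0.06)^192 ≈ 0.999993 ≈ 99.999307%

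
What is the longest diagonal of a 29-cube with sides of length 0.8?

Diagonal = √29 · 0.8 ≈ 4.30813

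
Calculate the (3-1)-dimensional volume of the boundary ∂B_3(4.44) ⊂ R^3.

S_3(4.44) = 2·π^(3/2)·(4.44)^2 / Γ(3/2) = 4πr² = 4π·(4.44)² ≈ 247.728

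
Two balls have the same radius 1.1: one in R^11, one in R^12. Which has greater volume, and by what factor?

V_11(1.1) ≈ 5.37557, V_12(1.1) ≈ 4.19063. The 11-ball is larger by a factor of 1.283.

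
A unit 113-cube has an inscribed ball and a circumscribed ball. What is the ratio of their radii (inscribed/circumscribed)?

Ratio = (s/2)/(s√113/2) = 113^(-1/2) ≈ 0.0940721.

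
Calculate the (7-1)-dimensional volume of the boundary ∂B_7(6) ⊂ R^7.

|∂B_7(6)| = 248832·π^3/5 ≈ 1.54307e+06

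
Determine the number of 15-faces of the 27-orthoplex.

f_15(27-orthoplex) = 2^16 · (27 choose 16) = 854451486720.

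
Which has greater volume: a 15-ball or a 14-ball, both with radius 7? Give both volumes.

V_15(7) ≈ 1.81093e+12. V_14(7) ≈ 4.06435e+11. The 15-ball is larger.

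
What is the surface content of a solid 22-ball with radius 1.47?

S = n·V_n(r)/r = 22·V_22(1.47)/1.47 (volume-to-surface relation), giving 529.151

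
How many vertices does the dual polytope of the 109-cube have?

Number of vertices = 2n = 218.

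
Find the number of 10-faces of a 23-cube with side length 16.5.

An n-cube has C(n,k)·2^(n-k) k-faces. Here C(23,10)·2^13 = 1144066·8192 = 9372188672.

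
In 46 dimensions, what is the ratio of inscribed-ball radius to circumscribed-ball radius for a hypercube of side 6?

r_in = 6/2 (half the side); r_out = 6√46/2 (half the diagonal). Ratio = 1/√46 ≈ 0.147442.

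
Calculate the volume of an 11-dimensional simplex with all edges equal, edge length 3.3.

V = (3.3^11 / 11!) · √((11+1) / 2^11) ≈ 0.000969222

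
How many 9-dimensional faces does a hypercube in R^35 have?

An n-cube has C(n,k)·2^(n-k) k-faces. Here C(35,9)·2^26 = 70607460·67108864 = 4738386430525440.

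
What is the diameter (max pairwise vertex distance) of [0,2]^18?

||(2,2,...,2)|| = √(18)·2 ≈ 8.48528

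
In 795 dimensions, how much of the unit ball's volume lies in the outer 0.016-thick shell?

1 - (1-0.016)^795 ≈ 0.9999973016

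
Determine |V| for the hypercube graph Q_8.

The 8-cube has 2^8 = 256 vertices.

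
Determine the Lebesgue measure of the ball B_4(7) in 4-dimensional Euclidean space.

V = 2401·π^2/2 ≈ 11848.5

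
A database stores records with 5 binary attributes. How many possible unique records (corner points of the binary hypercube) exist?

An n-cube has 2^n vertices; for n = 5 that is 2^5 = 32.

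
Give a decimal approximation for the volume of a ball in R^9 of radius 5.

Volume = π^{9/2}·(5)^9/Γ(11/2) = 12500000·π^4/189 ≈ 6.4424e+06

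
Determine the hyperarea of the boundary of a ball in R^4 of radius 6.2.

The surface area of an n-ball is 2π^(n/2) r^(n-1) / Γ(n/2). For n=4, r=6.2: 4704.41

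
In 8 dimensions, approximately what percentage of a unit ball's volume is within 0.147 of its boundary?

1 - (1-0.147)^8 ≈ 0.71972 ≈ 71.97%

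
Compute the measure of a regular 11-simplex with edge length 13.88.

V_11 = √(12) · 13.88^11 / (11! · 2^(11/2)) ≈ 7064.05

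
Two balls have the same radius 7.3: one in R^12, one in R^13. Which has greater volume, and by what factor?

V_12(7.3) ≈ 3.05803e+10, V_13(7.3) ≈ 1.52243e+11. The 13-ball is larger by a factor of 4.978.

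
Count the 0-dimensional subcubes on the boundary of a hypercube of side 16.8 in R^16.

An n-cube has C(n,k)·2^(n-k) k-faces. Here C(16,0)·2^16 = 1·65536 = 65536.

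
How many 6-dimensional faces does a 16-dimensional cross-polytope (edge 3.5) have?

Each 6-face is the convex hull of 7 vertices, one chosen as ±e_i from each of 7 distinct axes: 2^7·C(16,7) = 1464320.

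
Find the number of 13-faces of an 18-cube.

f_13(18-cube) = (18 choose 13) · 2^5 = 274176.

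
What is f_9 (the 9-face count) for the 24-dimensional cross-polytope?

An n-cross-polytope has 2^(k+1)·C(n,k+1) k-faces. Here 2^10·C(24,10) = 1024·1961256 = 2008326144.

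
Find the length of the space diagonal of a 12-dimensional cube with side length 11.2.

d = √(11.2² + 11.2² + ... + 11.2²) [12 terms] = √(12·11.2²) = 11.2√12 ≈ 38.7979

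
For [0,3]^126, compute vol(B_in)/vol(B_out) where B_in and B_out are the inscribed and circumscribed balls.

Volume scales as r^n, and r_in/r_out = 1/√126, giving (1/√126)^126 ≈ 4.74958e-133.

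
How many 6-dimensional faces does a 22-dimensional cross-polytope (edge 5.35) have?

Each 6-face is the convex hull of 7 vertices, one chosen as ±e_i from each of 7 distinct axes: 2^7·C(22,7) = 21829632.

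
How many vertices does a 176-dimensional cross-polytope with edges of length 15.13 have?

An n-cross-polytope has 2n vertices; here n = 176, giving 352.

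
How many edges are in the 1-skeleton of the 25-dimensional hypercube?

An n-cube has n·2^(n-1) edges. With n = 25: 25·16777216 = 419430400.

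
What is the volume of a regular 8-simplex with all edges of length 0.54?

V = (0.54^8 / 8!) · √((8+1) / 2^8) ≈ 3.36226e-08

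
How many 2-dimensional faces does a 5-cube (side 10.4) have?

Choose 2 of 5 axes to span the face (C(5,2) = 10 ways), then fix each of the remaining 3 coordinates at one of its two extreme values (2^3 = 8 ways): 10·8 = 80.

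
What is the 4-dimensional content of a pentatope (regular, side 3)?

V = (3^4 / 4!) · √((4+1) / 2^4) ≈ 1.88668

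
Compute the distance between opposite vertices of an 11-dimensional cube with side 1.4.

Diagonal = √11 · 1.4 ≈ 4.64327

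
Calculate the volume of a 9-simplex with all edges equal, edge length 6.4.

Volume = 6.4^9 · √(10/2^9) / 9! ≈ 6.9378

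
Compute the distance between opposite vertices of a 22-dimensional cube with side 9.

||(9,9,...,9)|| = √(22)·9 ≈ 42.2137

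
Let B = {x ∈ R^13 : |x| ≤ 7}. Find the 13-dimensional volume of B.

V_13(7) = π^(13/2) · (7)^13 / Γ(13/2 + 1) = 1771684761728·π^6/19305 ≈ 8.82299e+10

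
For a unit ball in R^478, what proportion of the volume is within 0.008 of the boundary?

1 - (1-0.008)^478 ≈ 0.978493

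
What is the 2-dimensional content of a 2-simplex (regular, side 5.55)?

Area = (√3/4) · 5.55² = 13.3379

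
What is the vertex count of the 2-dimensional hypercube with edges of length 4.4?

The 2-cube has 2^2 = 4 vertices.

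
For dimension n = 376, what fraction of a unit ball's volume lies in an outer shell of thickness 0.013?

1 - (1-0.013)^376 ≈ 0.992701 ≈ 99.27%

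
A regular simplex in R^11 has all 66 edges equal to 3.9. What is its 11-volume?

For a regular n-simplex with edge a, V = (a^n / n!)·√((n+1)/2^n). With a=3.9, n=11: V ≈ 0.00608808.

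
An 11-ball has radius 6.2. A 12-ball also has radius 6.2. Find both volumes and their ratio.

V_11(6.2) ≈ 9.80423e+08. V_12(6.2) ≈ 4.30791e+09. Ratio V_11/V_12 ≈ 0.2276.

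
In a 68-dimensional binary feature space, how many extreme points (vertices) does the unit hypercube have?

Each vertex is a binary string of length 68, so there are 2^68 = 295147905179352825856.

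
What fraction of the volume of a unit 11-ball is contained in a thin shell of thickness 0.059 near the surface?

V(inner)/V(outer) = ((1-0.059)/1)^11 ≈ 0.5123, so the shell fraction is 0.487745.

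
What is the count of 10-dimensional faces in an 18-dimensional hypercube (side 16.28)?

Number of 10-faces = C(18,10) · 2^(18-10) = 43758 · 256 = 11202048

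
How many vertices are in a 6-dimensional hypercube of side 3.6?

f_0(6-cube) = (6 choose 0) · 2^6 = 64.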